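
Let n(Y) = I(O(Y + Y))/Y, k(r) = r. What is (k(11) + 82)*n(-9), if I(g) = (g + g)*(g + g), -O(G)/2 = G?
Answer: -53568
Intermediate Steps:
O(G) = -2*G
I(g) = 4*g² (I(g) = (2*g)*(2*g) = 4*g²)
n(Y) = 64*Y (n(Y) = (4*(-2*(Y + Y))²)/Y = (4*(-4*Y)²)/Y = (4*(16*Y²))/Y = (64*Y²)/Y = 64*Y)
(k(11) + 82)*n(-9) = (11 + 82)*(64*(-9)) = 93*(-576) = -53568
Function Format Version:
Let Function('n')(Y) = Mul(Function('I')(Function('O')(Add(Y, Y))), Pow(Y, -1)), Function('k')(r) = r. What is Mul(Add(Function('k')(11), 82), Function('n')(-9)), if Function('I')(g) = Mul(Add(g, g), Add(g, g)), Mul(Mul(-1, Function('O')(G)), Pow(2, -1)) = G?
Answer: -53568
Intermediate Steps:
Function('O')(G) = Mul(-2, G)
Function('I')(g) = Mul(4, Pow(g, 2)) (Function('I')(g) = Mul(Mul(2, g), Mul(2, g)) = Mul(4, Pow(g, 2)))
Function('n')(Y) = Mul(64, Y) (Function('n')(Y) = Mul(Mul(4, Pow(Mul(-2, Add(Y, Y)), 2)), Pow(Y, -1)) = Mul(Mul(4, Pow(Mul(-2, Mul(2, Y)), 2)), Pow(Y, -1)) = Mul(Mul(4, Pow(Mul(-4, Y), 2)), Pow(Y, -1)) = Mul(Mul(4, Mul(16, Pow(Y, 2))), Pow(Y, -1)) = Mul(Mul(64, Pow(Y, 2)), Pow(Y, -1)) = Mul(64, Y))
Mul(Add(Function('k')(11), 82), Function('n')(-9)) = Mul(Add(11, 82), Mul(64, -9)) = Mul(93, -576) = -53568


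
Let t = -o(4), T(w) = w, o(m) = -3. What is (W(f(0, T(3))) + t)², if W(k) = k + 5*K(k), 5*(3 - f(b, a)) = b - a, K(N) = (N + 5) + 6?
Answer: 158404/25 ≈ 6336.2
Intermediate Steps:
K(N) = 11 + N (K(N) = (5 + N) + 6 = 11 + N)
f(b, a) = 3 - b/5 + a/5 (f(b, a) = 3 - (b - a)/5 = 3 + (-b/5 + a/5) = 3 - b/5 + a/5)
W(k) = 55 + 6*k (W(k) = k + 5*(11 + k) = k + (55 + 5*k) = 55 + 6*k)
t = 3 (t = -1*(-3) = 3)
(W(f(0, T(3))) + t)² = ((55 + 6*(3 - ⅕*0 + (⅕)*3)) + 3)² = ((55 + 6*(3 + 0 + ⅗)) + 3)² = ((55 + 6*(18/5)) + 3)² = ((55 + 108/5) + 3)² = (383/5 + 3)² = (398/5)² = 158404/25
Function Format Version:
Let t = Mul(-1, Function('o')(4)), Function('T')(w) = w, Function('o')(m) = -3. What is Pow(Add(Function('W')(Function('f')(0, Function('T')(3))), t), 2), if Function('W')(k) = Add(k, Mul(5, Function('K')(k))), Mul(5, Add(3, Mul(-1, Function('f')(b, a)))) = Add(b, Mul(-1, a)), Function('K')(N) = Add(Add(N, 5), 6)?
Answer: Rational(158404, 25) ≈ 6336.2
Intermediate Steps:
Function('K')(N) = Add(11, N) (Function('K')(N) = Add(Add(5, N), 6) = Add(11, N))
Function('f')(b, a) = Add(3, Mul(Rational(-1, 5), b), Mul(Rational(1, 5), a)) (Function('f')(b, a) = Add(3, Mul(Rational(-1, 5), Add(b, Mul(-1, a)))) = Add(3, Add(Mul(Rational(-1, 5), b), Mul(Rational(1, 5), a))) = Add(3, Mul(Rational(-1, 5), b), Mul(Rational(1, 5), a)))
Function('W')(k) = Add(55, Mul(6, k)) (Function('W')(k) = Add(k, Mul(5, Add(11, k))) = Add(k, Add(55, Mul(5, k))) = Add(55, Mul(6, k)))
t = 3 (t = Mul(-1, -3) = 3)
Pow(Add(Function('W')(Function('f')(0, Function('T')(3))), t), 2) = Pow(Add(Add(55, Mul(6, Add(3, Mul(Rational(-1, 5), 0), Mul(Rational(1, 5), 3)))), 3), 2) = Pow(Add(Add(55, Mul(6, Add(3, 0, Rational(3, 5)))), 3), 2) = Pow(Add(Add(55, Mul(6, Rational(18, 5))), 3), 2) = Pow(Add(Add(55, Rational(108, 5)), 3), 2) = Pow(Add(Rational(383, 5), 3), 2) = Pow(Rational(398, 5), 2) = Rational(158404, 25)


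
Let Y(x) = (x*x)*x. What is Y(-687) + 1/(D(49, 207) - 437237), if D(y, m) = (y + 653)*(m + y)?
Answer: -83500602090076/257525 ≈ -3.2424e+8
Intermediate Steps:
Y(x) = x³ (Y(x) = x²*x = x³)
D(y, m) = (653 + y)*(m + y)
Y(-687) + 1/(D(49, 207) - 437237) = (-687)³ + 1/((49² + 653*207 + 653*49 + 207*49) - 437237) = -324242703 + 1/((2401 + 135171 + 31997 + 10143) - 437237) = -324242703 + 1/(179712 - 437237) = -324242703 + 1/(-257525) = -324242703 - 1/257525 = -83500602090076/257525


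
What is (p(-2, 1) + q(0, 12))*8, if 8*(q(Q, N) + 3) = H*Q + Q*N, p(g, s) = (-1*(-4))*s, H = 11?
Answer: 8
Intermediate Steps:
p(g, s) = 4*s
q(Q, N) = -3 + 11*Q/8 + N*Q/8 (q(Q, N) = -3 + (11*Q + Q*N)/8 = -3 + (11*Q + N*Q)/8 = -3 + (11*Q/8 + N*Q/8) = -3 + 11*Q/8 + N*Q/8)
(p(-2, 1) + q(0, 12))*8 = (4*1 + (-3 + (11/8)*0 + (⅛)*12*0))*8 = (4 + (-3 + 0 + 0))*8 = (4 - 3)*8 = 1*8 = 8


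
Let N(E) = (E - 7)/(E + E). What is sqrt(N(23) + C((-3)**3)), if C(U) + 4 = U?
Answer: I*sqrt(16215)/23 ≈ 5.5364*I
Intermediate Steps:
C(U) = -4 + U
N(E) = (-7 + E)/(2*E) (N(E) = (-7 + E)/((2*E)) = (-7 + E)*(1/(2*E)) = (-7 + E)/(2*E))
sqrt(N(23) + C((-3)**3)) = sqrt((1/2)*(-7 + 23)/23 + (-4 + (-3)**3)) = sqrt((1/2)*(1/23)*16 + (-4 - 27)) = sqrt(8/23 - 31) = sqrt(-705/23) = I*sqrt(16215)/23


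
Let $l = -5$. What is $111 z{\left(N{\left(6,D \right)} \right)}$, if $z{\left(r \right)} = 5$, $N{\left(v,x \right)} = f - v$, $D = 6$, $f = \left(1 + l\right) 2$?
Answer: $555$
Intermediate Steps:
$f = -8$ ($f = \left(1 - 5\right) 2 = \left(-4\right) 2 = -8$)
$N{\left(v,x \right)} = -8 - v$
$111 z{\left(N{\left(6,D \right)} \right)} = 111 \cdot 5 = 555$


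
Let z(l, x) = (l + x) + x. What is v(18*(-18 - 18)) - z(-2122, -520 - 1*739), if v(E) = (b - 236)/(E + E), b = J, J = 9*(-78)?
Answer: 3007189/648 ≈ 4640.7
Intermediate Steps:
J = -702
b = -702
z(l, x) = l + 2*x
v(E) = -469/E (v(E) = (-702 - 236)/(E + E) = -938*1/(2*E) = -469/E)
v(18*(-18 - 18)) - z(-2122, -520 - 1*739) = -469*1/(18*(-18 - 18)) - (-2122 + 2*(-520 - 1*739)) = -469/(18*(-36)) - (-2122 + 2*(-520 - 739)) = -469/(-648) - (-2122 + 2*(-1259)) = -469*(-1/648) - (-2122 - 2518) = 469/648 - 1*(-4640) = 469/648 + 4640 = 3007189/648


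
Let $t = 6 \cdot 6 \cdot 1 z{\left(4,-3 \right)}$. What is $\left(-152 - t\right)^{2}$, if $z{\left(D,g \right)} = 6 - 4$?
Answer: $50176$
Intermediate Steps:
$z{\left(D,g \right)} = 2$
$t = 72$ ($t = 6 \cdot 6 \cdot 1 \cdot 2 = 36 \cdot 1 \cdot 2 = 36 \cdot 2 = 72$)
$\left(-152 - t\right)^{2} = \left(-152 - 72\right)^{2} = \left(-224\right)^{2} = 50176$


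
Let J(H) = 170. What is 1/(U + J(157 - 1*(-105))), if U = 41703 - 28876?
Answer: 1/12997 ≈ 7.6941e-5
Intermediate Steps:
U = 12827
1/(U + J(157 - 1*(-105))) = 1/(12827 + 170) = 1/12997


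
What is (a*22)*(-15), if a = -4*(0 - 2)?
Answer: -2640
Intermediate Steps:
a = 8 (a = -4*(-2) = 8)
(a*22)*(-15) = (8*22)*(-15) = 176*(-15) = -2640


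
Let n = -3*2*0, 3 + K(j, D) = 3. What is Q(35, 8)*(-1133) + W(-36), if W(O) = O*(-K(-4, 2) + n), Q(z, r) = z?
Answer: -39655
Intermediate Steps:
K(j, D) = 0 (K(j, D) = -3 + 3 = 0)
n = 0 (n = -6*0 = 0)
W(O) = 0 (W(O) = O*(-1*0 + 0) = O*(0 + 0) = O*0 = 0)
Q(35, 8)*(-1133) + W(-36) = 35*(-1133) + 0 = -39655 + 0 = -39655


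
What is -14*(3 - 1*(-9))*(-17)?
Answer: 2856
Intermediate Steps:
-14*(3 - 1*(-9))*(-17) = -14*(3 + 9)*(-17) = -14*12*(-17) = -168*(-17) = 2856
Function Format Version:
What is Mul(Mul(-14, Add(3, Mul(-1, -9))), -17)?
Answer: 2856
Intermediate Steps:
Mul(Mul(-14, Add(3, Mul(-1, -9))), -17) = Mul(Mul(-14, Add(3, 9)), -17) = Mul(Mul(-14, 12), -17) = Mul(-168, -17) = 2856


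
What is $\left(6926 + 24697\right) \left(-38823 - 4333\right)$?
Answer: $-1364722188$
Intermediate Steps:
$\left(6926 + 24697\right) \left(-38823 - 4333\right) = 31623 \left(-43156\right) = -1364722188$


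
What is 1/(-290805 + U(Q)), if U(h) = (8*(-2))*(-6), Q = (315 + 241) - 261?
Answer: -1/290709 ≈ -3.4399e-6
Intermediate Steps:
Q = 295 (Q = 556 - 261 = 295)
U(h) = 96 (U(h) = -16*(-6) = 96)
1/(-290805 + U(Q)) = 1/(-290805 + 96) = 1/(-290709) = -1/290709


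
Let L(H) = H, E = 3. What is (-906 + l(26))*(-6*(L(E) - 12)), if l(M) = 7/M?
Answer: -635823/13 ≈ -48909.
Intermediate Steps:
(-906 + l(26))*(-6*(L(E) - 12)) = (-906 + 7/26)*(-6*(3 - 12)) = (-906 + 7*(1/26))*(-6*(-9)) = (-906 + 7/26)*54 = -23549/26*54 = -635823/13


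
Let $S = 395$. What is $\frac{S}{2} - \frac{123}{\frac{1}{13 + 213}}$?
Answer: $- \frac{55201}{2} \approx -27601.0$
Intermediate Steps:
$\frac{S}{2} - \frac{123}{\frac{1}{13 + 213}} = \frac{395}{2} - \frac{123}{\frac{1}{13 + 213}} = 395 \cdot \frac{1}{2} - \frac{123}{\frac{1}{226}} = \frac{395}{2} - 123 \frac{1}{\frac{1}{226}} = \frac{395}{2} - 27798 = - \frac{55201}{2}$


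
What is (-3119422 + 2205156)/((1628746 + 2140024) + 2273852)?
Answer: -457133/3021311 ≈ -0.15130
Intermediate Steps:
(-3119422 + 2205156)/((1628746 + 2140024) + 2273852) = -914266/(3768770 + 2273852) = -914266/6042622 = -914266*1/6042622 = -457133/3021311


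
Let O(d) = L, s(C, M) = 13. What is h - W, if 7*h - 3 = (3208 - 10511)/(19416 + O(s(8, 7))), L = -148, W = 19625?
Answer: -2646890999/134876 ≈ -19625.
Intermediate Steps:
O(d) = -148
h = 50501/134876 (h = 3/7 + ((3208 - 10511)/(19416 - 148))/7 = 3/7 + (-7303/19268)/7 = 3/7 + (-7303*1/19268)/7 = 3/7 + (⅐)*(-7303/19268) = 3/7 - 7303/134876 = 50501/134876 ≈ 0.37443)
h - W = 50501/134876 - 1*19625 = 50501/134876 - 19625 = -2646890999/134876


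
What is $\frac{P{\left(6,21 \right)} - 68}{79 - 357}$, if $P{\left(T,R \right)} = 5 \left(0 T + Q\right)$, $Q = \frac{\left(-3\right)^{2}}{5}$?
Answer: $\frac{59}{278} \approx 0.21223$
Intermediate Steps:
$Q = \frac{9}{5}$ ($Q = 9 \cdot \frac{1}{5} = \frac{9}{5} \approx 1.8$)
$P{\left(T,R \right)} = 9$ ($P{\left(T,R \right)} = 5 \left(0 T + \frac{9}{5}\right) = 5 \left(0 + \frac{9}{5}\right) = 5 \cdot \frac{9}{5} = 9$)
$\frac{P{\left(6,21 \right)} - 68}{79 - 357} = \frac{9 - 68}{79 - 357} = - \frac{59}{-278} = \left(-59\right) \left(- \frac{1}{278}\right) = \frac{59}{278}$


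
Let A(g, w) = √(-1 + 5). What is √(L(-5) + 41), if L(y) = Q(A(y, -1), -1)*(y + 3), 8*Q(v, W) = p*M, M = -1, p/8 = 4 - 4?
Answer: √41 ≈ 6.4031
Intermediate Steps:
A(g, w) = 2 (A(g, w) = √4 = 2)
p = 0 (p = 8*(4 - 4) = 8*0 = 0)
Q(v, W) = 0 (Q(v, W) = (0*(-1))/8 = (⅛)*0 = 0)
L(y) = 0 (L(y) = 0*(y + 3) = 0*(3 + y) = 0)
√(L(-5) + 41) = √(0 + 41) = √41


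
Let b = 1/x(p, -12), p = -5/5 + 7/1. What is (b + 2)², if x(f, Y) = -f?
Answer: 121/36 ≈ 3.3611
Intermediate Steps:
p = 6 (p = -5*⅕ + 7*1 = -1 + 7 = 6)
b = -⅙ (b = 1/(-1*6) = 1/(-6) = -⅙ ≈ -0.16667)
(b + 2)² = (-⅙ + 2)² = (11/6)² = 121/36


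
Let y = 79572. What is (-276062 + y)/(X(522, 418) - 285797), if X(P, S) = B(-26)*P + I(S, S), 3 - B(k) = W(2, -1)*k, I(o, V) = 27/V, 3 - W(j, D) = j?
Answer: 2346652/3232441 ≈ 0.72597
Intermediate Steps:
W(j, D) = 3 - j
B(k) = 3 - k (B(k) = 3 - (3 - 1*2)*k = 3 - (3 - 2)*k = 3 - k)
X(P, S) = 27/S + 29*P (X(P, S) = (3 - 1*(-26))*P + 27/S = (3 + 26)*P + 27/S = 29*P + 27/S = 27/S + 29*P)
(-276062 + y)/(X(522, 418) - 285797) = (-276062 + 79572)/((27/418 + 29*522) - 285797) = -196490/((27*(1/418) + 15138) - 285797) = -196490/((27/418 + 15138) - 285797) = -196490/(6327711/418 - 285797) = -196490/(-113135435/418) = -196490*(-418/113135435) = 2346652/3232441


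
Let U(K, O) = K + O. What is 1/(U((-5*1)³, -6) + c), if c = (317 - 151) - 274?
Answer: -1/239 ≈ -0.0041841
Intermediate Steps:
c = -108 (c = 166 - 274 = -108)
1/(U((-5*1)³, -6) + c) = 1/(((-5*1)³ - 6) - 108) = 1/(((-5)³ - 6) - 108) = 1/((-125 - 6) - 108) = 1/(-131 - 108) = 1/(-239) = -1/239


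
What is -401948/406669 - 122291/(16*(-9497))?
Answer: -11344843817/61794167888 ≈ -0.18359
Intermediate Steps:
-401948/406669 - 122291/(16*(-9497)) = -401948*1/406669 - 122291/(-151952) = -401948/406669 - 122291*(-1/151952) = -401948/406669 + 122291/151952 = -11344843817/61794167888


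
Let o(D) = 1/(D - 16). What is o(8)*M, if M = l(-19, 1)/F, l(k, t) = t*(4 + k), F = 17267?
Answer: 15/138136 ≈ 0.00010859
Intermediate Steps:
o(D) = 1/(-16 + D)
M = -15/17267 (M = (1*(4 - 19))/17267 = (1*(-15))*(1/17267) = -15*1/17267 = -15/17267 ≈ -0.00086871)
o(8)*M = -15/17267/(-16 + 8) = -15/17267/(-8) = -⅛*(-15/17267) = 15/138136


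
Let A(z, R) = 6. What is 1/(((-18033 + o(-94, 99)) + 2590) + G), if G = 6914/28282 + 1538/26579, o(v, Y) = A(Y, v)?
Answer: -375853639/5801938992782 ≈ -6.4781e-5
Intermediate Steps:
o(v, Y) = 6
G = 113632461/375853639 (G = 6914*(1/28282) + 1538*(1/26579) = 3457/14141 + 1538/26579 = 113632461/375853639 ≈ 0.30233)
1/(((-18033 + o(-94, 99)) + 2590) + G) = 1/(((-18033 + 6) + 2590) + 113632461/375853639) = 1/((-18027 + 2590) + 113632461/375853639) = 1/(-15437 + 113632461/375853639) = 1/(-5801938992782/375853639) = -375853639/5801938992782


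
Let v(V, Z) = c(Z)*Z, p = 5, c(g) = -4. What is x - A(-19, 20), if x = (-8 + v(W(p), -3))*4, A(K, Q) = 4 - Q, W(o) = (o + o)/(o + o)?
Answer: 32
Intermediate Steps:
W(o) = 1 (W(o) = (2*o)/((2*o)) = (2*o)*(1/(2*o)) = 1)
v(V, Z) = -4*Z
x = 16 (x = (-8 - 4*(-3))*4 = (-8 + 12)*4 = 4*4 = 16)
x - A(-19, 20) = 16 - (4 - 1*20) = 16 - (4 - 20) = 16 - 1*(-16) = 16 + 16 = 32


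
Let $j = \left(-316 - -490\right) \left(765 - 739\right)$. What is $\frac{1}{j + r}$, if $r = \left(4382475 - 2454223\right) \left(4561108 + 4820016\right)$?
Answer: $\frac{1}{18089171119772} \approx 5.5282 \cdot 10^{-14}$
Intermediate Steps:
$r = 18089171115248$ ($r = 1928252 \cdot 9381124 = 18089171115248$)
$j = 4524$ ($j = \left(-316 + 490\right) 26 = 174 \cdot 26 = 4524$)
$\frac{1}{j + r} = \frac{1}{4524 + 18089171115248} = \frac{1}{18089171119772}$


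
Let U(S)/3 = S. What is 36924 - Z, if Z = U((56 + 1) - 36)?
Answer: 36861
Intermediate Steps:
U(S) = 3*S
Z = 63 (Z = 3*((56 + 1) - 36) = 3*(57 - 36) = 3*21 = 63)
36924 - Z = 36924 - 1*63 = 36924 - 63 = 36861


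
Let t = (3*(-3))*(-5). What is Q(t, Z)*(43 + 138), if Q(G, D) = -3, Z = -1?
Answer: -543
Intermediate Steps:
t = 45 (t = -9*(-5) = 45)
Q(t, Z)*(43 + 138) = -3*(43 + 138) = -3*181 = -543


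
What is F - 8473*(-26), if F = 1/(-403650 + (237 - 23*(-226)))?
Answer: 87725968069/398215 ≈ 2.2030e+5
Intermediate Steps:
F = -1/398215 (F = 1/(-403650 + (237 + 5198)) = 1/(-403650 + 5435) = 1/(-398215) = -1/398215 ≈ -2.5112e-6)
F - 8473*(-26) = -1/398215 - 8473*(-26) = -1/398215 - 1*(-220298) = -1/398215 + 220298 = 87725968069/398215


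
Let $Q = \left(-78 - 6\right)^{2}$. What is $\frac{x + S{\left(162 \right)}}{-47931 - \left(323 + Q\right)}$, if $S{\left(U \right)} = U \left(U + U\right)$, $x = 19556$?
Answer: $- \frac{36022}{27655} \approx -1.3025$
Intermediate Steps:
$S{\left(U \right)} = 2 U^{2}$ ($S{\left(U \right)} = U 2 U = 2 U^{2}$)
$Q = 7056$ ($Q = \left(-84\right)^{2} = 7056$)
$\frac{x + S{\left(162 \right)}}{-47931 - \left(323 + Q\right)} = \frac{19556 + 2 \cdot 162^{2}}{-47931 - 7379} = \frac{19556 + 2 \cdot 26244}{-47931 - 7379} = \frac{19556 + 52488}{-47931 - 7379} = \frac{72044}{-55310} = 72044 \left(- \frac{1}{55310}\right) = - \frac{36022}{27655}$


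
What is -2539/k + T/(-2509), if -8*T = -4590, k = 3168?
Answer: -8187991/7948512 ≈ -1.0301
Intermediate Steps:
T = 2295/4 (T = -1/8*(-4590) = 2295/4 ≈ 573.75)
-2539/k + T/(-2509) = -2539/3168 + (2295/4)/(-2509) = -2539*1/3168 + (2295/4)*(-1/2509) = -2539/3168 - 2295/10036 = -8187991/7948512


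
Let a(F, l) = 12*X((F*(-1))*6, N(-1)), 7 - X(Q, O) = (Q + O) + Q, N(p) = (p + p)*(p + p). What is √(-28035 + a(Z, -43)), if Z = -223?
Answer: 3*I*√6679 ≈ 245.18*I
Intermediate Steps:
N(p) = 4*p² (N(p) = (2*p)*(2*p) = 4*p²)
X(Q, O) = 7 - O - 2*Q (X(Q, O) = 7 - ((Q + O) + Q) = 7 - ((O + Q) + Q) = 7 - (O + 2*Q) = 7 + (-O - 2*Q) = 7 - O - 2*Q)
a(F, l) = 36 + 144*F (a(F, l) = 12*(7 - 4*(-1)² - 2*F*(-1)*6) = 12*(7 - 4 - 2*(-F)*6) = 12*(7 - 1*4 - (-12)*F) = 12*(7 - 4 + 12*F) = 12*(3 + 12*F) = 36 + 144*F)
√(-28035 + a(Z, -43)) = √(-28035 + (36 + 144*(-223))) = √(-28035 + (36 - 32112)) = √(-28035 - 32076) = √(-60111) = 3*I*√6679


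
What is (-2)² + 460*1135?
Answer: 522104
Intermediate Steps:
(-2)² + 460*1135 = 4 + 522100 = 522104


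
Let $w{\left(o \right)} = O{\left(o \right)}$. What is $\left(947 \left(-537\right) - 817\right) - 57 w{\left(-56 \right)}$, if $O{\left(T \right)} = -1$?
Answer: $-509299$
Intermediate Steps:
$w{\left(o \right)} = -1$
$\left(947 \left(-537\right) - 817\right) - 57 w{\left(-56 \right)} = \left(947 \left(-537\right) - 817\right) - -57 = \left(-508539 - 817\right) + 57 = -509356 + 57 = -509299$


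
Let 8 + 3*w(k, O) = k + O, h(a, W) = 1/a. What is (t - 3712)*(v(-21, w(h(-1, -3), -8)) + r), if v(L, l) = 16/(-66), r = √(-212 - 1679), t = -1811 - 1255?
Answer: 54224/33 - 6778*I*√1891 ≈ 1643.2 - 2.9475e+5*I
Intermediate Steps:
t = -3066
w(k, O) = -8/3 + O/3 + k/3 (w(k, O) = -8/3 + (k + O)/3 = -8/3 + (O + k)/3 = -8/3 + (O/3 + k/3) = -8/3 + O/3 + k/3)
r = I*√1891 (r = √(-1891) = I*√1891 ≈ 43.486*I)
v(L, l) = -8/33 (v(L, l) = 16*(-1/66) = -8/33)
(t - 3712)*(v(-21, w(h(-1, -3), -8)) + r) = (-3066 - 3712)*(-8/33 + I*√1891) = -6778*(-8/33 + I*√1891) = 54224/33 - 6778*I*√1891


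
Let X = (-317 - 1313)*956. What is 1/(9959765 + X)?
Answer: 1/8401485 ≈ 1.1903e-7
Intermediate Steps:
X = -1558280 (X = -1630*956 = -1558280)
1/(9959765 + X) = 1/(9959765 - 1558280) = 1/8401485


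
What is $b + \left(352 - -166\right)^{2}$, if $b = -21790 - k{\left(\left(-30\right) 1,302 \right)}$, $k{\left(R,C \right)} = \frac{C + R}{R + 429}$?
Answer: $\frac{98366794}{399} \approx 2.4653 \cdot 10^{5}$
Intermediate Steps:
$k{\left(R,C \right)} = \frac{C + R}{429 + R}$
$b = - \frac{8694482}{399}$ ($b = -21790 - \frac{302 - 30}{429 - 30} = -21790 - \frac{1}{399} \cdot 272 = -21790 - \frac{272}{399} = - \frac{8694482}{399} \approx -21791.0$)
$b + \left(352 - -166\right)^{2} = - \frac{8694482}{399} + \left(352 - -166\right)^{2} = - \frac{8694482}{399} + \left(352 + 166\right)^{2} = - \frac{8694482}{399} + 518^{2} = - \frac{8694482}{399} + 268324 = \frac{98366794}{399}$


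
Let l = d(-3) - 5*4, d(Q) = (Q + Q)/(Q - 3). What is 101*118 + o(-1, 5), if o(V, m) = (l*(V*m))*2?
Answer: 12108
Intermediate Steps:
d(Q) = 2*Q/(-3 + Q) (d(Q) = (2*Q)/(-3 + Q) = 2*Q/(-3 + Q))
l = -19 (l = 2*(-3)/(-3 - 3) - 5*4 = 2*(-3)/(-6) - 20 = 2*(-3)*(-⅙) - 20 = 1 - 20 = -19)
o(V, m) = -38*V*m (o(V, m) = -19*V*m*2 = -38*V*m)
101*118 + o(-1, 5) = 101*118 - 38*(-1)*5 = 11918 + 190 = 12108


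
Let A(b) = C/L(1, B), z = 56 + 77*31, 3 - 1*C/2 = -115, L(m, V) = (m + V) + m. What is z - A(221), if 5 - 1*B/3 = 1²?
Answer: 16983/7 ≈ 2426.1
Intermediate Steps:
B = 12 (B = 15 - 3*1² = 15 - 3*1 = 15 - 3 = 12)
L(m, V) = V + 2*m (L(m, V) = (V + m) + m = V + 2*m)
C = 236 (C = 6 - 2*(-115) = 6 + 230 = 236)
z = 2443 (z = 56 + 2387 = 2443)
A(b) = 118/7 (A(b) = 236/(12 + 2*1) = 236/(12 + 2) = 236/14 = 236*(1/14) = 118/7)
z - A(221) = 2443 - 1*118/7 = 2443 - 118/7 = 16983/7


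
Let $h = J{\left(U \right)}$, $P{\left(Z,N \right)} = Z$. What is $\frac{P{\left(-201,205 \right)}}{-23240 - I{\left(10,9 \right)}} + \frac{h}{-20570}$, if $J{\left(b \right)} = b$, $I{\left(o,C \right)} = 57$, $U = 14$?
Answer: $\frac{1904206}{239609645} \approx 0.0079471$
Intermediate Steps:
$h = 14$
$\frac{P{\left(-201,205 \right)}}{-23240 - I{\left(10,9 \right)}} + \frac{h}{-20570} = - \frac{201}{-23240 - 57} + \frac{14}{-20570} = - \frac{201}{-23240 - 57} + 14 \left(- \frac{1}{20570}\right) = - \frac{201}{-23297} - \frac{7}{10285} = \left(-201\right) \left(- \frac{1}{23297}\right) - \frac{7}{10285} = \frac{201}{23297} - \frac{7}{10285} = \frac{1904206}{239609645}$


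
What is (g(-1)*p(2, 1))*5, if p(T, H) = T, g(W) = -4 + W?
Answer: -50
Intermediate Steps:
(g(-1)*p(2, 1))*5 = ((-4 - 1)*2)*5 = -5*2*5 = -10*5 = -50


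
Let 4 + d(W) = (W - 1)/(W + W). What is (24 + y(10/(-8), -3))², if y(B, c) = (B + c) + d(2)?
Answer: 256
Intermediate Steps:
d(W) = -4 + (-1 + W)/(2*W) (d(W) = -4 + (W - 1)/(W + W) = -4 + (-1 + W)/((2*W)) = -4 + (-1 + W)*(1/(2*W)) = -4 + (-1 + W)/(2*W))
y(B, c) = -15/4 + B + c (y(B, c) = (B + c) + (½)*(-1 - 7*2)/2 = (B + c) + (½)*(½)*(-1 - 14) = (B + c) + (½)*(½)*(-15) = (B + c) - 15/4 = -15/4 + B + c)
(24 + y(10/(-8), -3))² = (24 + (-15/4 + 10/(-8) - 3))² = (24 + (-15/4 + 10*(-⅛) - 3))² = (24 + (-15/4 - 5/4 - 3))² = (24 - 8)² = 16² = 256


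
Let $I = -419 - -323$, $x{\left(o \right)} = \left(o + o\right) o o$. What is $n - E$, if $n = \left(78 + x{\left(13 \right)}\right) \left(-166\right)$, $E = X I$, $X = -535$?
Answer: $-793712$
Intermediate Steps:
$x{\left(o \right)} = 2 o^{3}$ ($x{\left(o \right)} = 2 o o o = 2 o^{2} o = 2 o^{3}$)
$I = -96$ ($I = -419 + 323 = -96$)
$E = 51360$ ($E = \left(-535\right) \left(-96\right) = 51360$)
$n = -742352$ ($n = \left(78 + 2 \cdot 13^{3}\right) \left(-166\right) = \left(78 + 2 \cdot 2197\right) \left(-166\right) = \left(78 + 4394\right) \left(-166\right) = 4472 \left(-166\right) = -742352$)
$n - E = -742352 - 51360 = -793712$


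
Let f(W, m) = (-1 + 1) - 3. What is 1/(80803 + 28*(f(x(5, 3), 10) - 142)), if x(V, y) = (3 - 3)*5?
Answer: 1/76743 ≈ 1.3030e-5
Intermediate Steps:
x(V, y) = 0 (x(V, y) = 0*5 = 0)
f(W, m) = -3 (f(W, m) = 0 - 3 = -3)
1/(80803 + 28*(f(x(5, 3), 10) - 142)) = 1/(80803 + 28*(-3 - 142)) = 1/(80803 + 28*(-145)) = 1/(80803 - 4060) = 1/76743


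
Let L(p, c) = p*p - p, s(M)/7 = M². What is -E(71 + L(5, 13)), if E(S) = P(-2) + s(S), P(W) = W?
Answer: -57965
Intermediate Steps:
s(M) = 7*M²
L(p, c) = p² - p
E(S) = -2 + 7*S²
-E(71 + L(5, 13)) = -(-2 + 7*(71 + 5*(-1 + 5))²) = -(-2 + 7*(71 + 5*4)²) = -(-2 + 7*(71 + 20)²) = -(-2 + 7*91²) = -(-2 + 7*8281) = -(-2 + 57967) = -1*57965 = -57965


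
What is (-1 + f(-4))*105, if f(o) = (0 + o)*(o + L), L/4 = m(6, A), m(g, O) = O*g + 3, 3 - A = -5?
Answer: -84105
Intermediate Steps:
A = 8 (A = 3 - 1*(-5) = 3 + 5 = 8)
m(g, O) = 3 + O*g
L = 204 (L = 4*(3 + 8*6) = 4*(3 + 48) = 4*51 = 204)
f(o) = o*(204 + o) (f(o) = (0 + o)*(o + 204) = o*(204 + o))
(-1 + f(-4))*105 = (-1 - 4*(204 - 4))*105 = (-1 - 4*200)*105 = (-1 - 800)*105 = -801*105 = -84105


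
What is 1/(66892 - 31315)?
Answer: 1/35577 ≈ 2.8108e-5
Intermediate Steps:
1/(66892 - 31315) = 1/35577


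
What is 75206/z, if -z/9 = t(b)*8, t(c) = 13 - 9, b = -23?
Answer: -37603/144 ≈ -261.13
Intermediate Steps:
t(c) = 4
z = -288 (z = -36*8 = -9*32 = -288)
75206/z = 75206/(-288) = 75206*(-1/288) = -37603/144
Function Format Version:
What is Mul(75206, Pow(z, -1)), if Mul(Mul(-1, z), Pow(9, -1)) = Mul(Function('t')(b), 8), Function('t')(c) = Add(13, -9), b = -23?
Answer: Rational(-37603, 144) ≈ -261.13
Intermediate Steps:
Function('t')(c) = 4
z = -288 (z = Mul(-9, Mul(4, 8)) = Mul(-9, 32) = -288)
Mul(75206, Pow(z, -1)) = Mul(75206, Pow(-288, -1)) = Mul(75206, Rational(-1, 288)) = Rational(-37603, 144)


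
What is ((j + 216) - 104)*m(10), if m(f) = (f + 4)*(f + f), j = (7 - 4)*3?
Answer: 33880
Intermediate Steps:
j = 9 (j = 3*3 = 9)
m(f) = 2*f*(4 + f) (m(f) = (4 + f)*(2*f) = 2*f*(4 + f))
((j + 216) - 104)*m(10) = ((9 + 216) - 104)*(2*10*(4 + 10)) = (225 - 104)*(2*10*14) = 121*280 = 33880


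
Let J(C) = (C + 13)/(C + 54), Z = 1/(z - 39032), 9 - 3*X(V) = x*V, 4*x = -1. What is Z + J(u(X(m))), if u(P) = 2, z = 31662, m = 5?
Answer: 55247/206360 ≈ 0.26772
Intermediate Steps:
x = -1/4 (x = (1/4)*(-1) = -1/4 ≈ -0.25000)
X(V) = 3 + V/12 (X(V) = 3 - (-1)*V/12 = 3 + V/12)
Z = -1/7370 (Z = 1/(31662 - 39032) = 1/(-7370) = -1/7370 ≈ -0.00013569)
J(C) = (13 + C)/(54 + C)
Z + J(u(X(m))) = -1/7370 + (13 + 2)/(54 + 2) = -1/7370 + 15/56 = 55247/206360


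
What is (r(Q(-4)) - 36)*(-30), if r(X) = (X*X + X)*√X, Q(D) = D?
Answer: 1080 - 720*I ≈ 1080.0 - 720.0*I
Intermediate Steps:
r(X) = √X*(X + X²) (r(X) = (X² + X)*√X = (X + X²)*√X = √X*(X + X²))
(r(Q(-4)) - 36)*(-30) = ((-4)^(3/2)*(1 - 4) - 36)*(-30) = (-8*I*(-3) - 36)*(-30) = (24*I - 36)*(-30) = (-36 + 24*I)*(-30) = 1080 - 720*I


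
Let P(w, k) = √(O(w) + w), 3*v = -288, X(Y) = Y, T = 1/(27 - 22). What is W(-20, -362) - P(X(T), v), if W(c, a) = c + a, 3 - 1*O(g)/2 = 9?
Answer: -382 - I*√295/5 ≈ -382.0 - 3.4351*I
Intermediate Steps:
O(g) = -12 (O(g) = 6 - 2*9 = 6 - 18 = -12)
W(c, a) = a + c
T = ⅕ (T = 1/5 = ⅕ ≈ 0.20000)
v = -96 (v = (⅓)*(-288) = -96)
P(w, k) = √(-12 + w)
W(-20, -362) - P(X(T), v) = (-362 - 20) - √(-12 + ⅕) = -382 - √(-59/5) = -382 - I*√295/5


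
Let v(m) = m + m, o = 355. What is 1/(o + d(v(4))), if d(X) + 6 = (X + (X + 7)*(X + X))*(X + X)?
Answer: 1/4317 ≈ 0.00023164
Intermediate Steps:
v(m) = 2*m
d(X) = -6 + 2*X*(X + 2*X*(7 + X)) (d(X) = -6 + (X + (X + 7)*(X + X))*(X + X) = -6 + (X + (7 + X)*(2*X))*(2*X) = -6 + (X + 2*X*(7 + X))*(2*X) = -6 + 2*X*(X + 2*X*(7 + X)))
1/(o + d(v(4))) = 1/(355 + (-6 + 4*(2*4)³ + 30*(2*4)²)) = 1/(355 + (-6 + 4*8³ + 30*8²)) = 1/(355 + (-6 + 4*512 + 30*64)) = 1/(355 + (-6 + 2048 + 1920)) = 1/(355 + 3962) = 1/4317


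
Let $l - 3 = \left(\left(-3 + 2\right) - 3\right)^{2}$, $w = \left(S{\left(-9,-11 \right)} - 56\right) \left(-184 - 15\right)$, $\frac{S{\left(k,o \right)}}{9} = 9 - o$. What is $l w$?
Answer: $-468844$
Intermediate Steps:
$S{\left(k,o \right)} = 81 - 9 o$ ($S{\left(k,o \right)} = 9 \left(9 - o\right) = 81 - 9 o$)
$w = -24676$ ($w = \left(\left(81 - -99\right) - 56\right) \left(-184 - 15\right) = \left(\left(81 + 99\right) - 56\right) \left(-199\right) = \left(180 - 56\right) \left(-199\right) = 124 \left(-199\right) = -24676$)
$l = 19$ ($l = 3 + \left(\left(-3 + 2\right) - 3\right)^{2} = 3 + \left(-1 - 3\right)^{2} = 3 + \left(-4\right)^{2} = 3 + 16 = 19$)
$l w = 19 \left(-24676\right) = -468844$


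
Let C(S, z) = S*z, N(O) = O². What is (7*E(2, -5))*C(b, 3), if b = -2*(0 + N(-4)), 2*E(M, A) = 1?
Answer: -336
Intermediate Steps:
E(M, A) = ½ (E(M, A) = (½)*1 = ½)
b = -32 (b = -2*(0 + (-4)²) = -2*(0 + 16) = -2*16 = -32)
(7*E(2, -5))*C(b, 3) = (7*(½))*(-32*3) = (7/2)*(-96) = -336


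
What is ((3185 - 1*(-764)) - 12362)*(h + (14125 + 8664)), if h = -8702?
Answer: -118513931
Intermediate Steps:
((3185 - 1*(-764)) - 12362)*(h + (14125 + 8664)) = ((3185 - 1*(-764)) - 12362)*(-8702 + (14125 + 8664)) = ((3185 + 764) - 12362)*(-8702 + 22789) = (3949 - 12362)*14087 = -8413*14087 = -118513931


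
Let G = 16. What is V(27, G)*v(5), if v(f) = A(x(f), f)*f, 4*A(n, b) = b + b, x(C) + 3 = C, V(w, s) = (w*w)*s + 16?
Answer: 146000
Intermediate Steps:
V(w, s) = 16 + s*w**2 (V(w, s) = w**2*s + 16 = s*w**2 + 16 = 16 + s*w**2)
x(C) = -3 + C
A(n, b) = b/2 (A(n, b) = (b + b)/4 = (2*b)/4 = b/2)
v(f) = f**2/2 (v(f) = (f/2)*f = f**2/2)
V(27, G)*v(5) = (16 + 16*27**2)*((1/2)*5**2) = (16 + 16*729)*((1/2)*25) = (16 + 11664)*(25/2) = 11680*(25/2) = 146000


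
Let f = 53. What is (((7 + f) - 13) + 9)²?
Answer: 3136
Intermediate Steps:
(((7 + f) - 13) + 9)² = (((7 + 53) - 13) + 9)² = ((60 - 13) + 9)² = (47 + 9)² = 56² = 3136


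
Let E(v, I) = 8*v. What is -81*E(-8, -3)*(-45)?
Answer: -233280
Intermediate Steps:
-81*E(-8, -3)*(-45) = -648*(-8)*(-45) = -81*(-64)*(-45) = 5184*(-45) = -233280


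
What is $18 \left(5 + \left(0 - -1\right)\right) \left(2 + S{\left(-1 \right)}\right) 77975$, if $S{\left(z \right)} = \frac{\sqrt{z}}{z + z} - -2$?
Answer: $33685200 - 4210650 i \approx 3.3685 \cdot 10^{7} - 4.2106 \cdot 10^{6} i$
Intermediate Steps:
$S{\left(z \right)} = 2 + \frac{1}{2 \sqrt{z}}$ ($S{\left(z \right)} = \frac{\sqrt{z}}{2 z} + 2 = \frac{1}{2 z} \sqrt{z} + 2 = \frac{1}{2 \sqrt{z}} + 2 = 2 + \frac{1}{2 \sqrt{z}}$)
$18 \left(5 + \left(0 - -1\right)\right) \left(2 + S{\left(-1 \right)}\right) 77975 = 18 \left(5 + \left(0 - -1\right)\right) \left(2 + \left(2 + \frac{1}{2 i}\right)\right) 77975 = 18 \left(5 + \left(0 + 1\right)\right) \left(2 + \left(2 + \frac{\left(-1\right) i}{2}\right)\right) 77975 = 18 \left(5 + 1\right) \left(2 + \left(2 - \frac{i}{2}\right)\right) 77975 = 18 \cdot 6 \left(4 - \frac{i}{2}\right) 77975 = 18 \left(24 - 3 i\right) 77975 = \left(432 - 54 i\right) 77975 = 33685200 - 4210650 i$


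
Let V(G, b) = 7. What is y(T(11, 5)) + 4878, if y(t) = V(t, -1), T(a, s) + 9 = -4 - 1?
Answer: 4885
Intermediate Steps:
T(a, s) = -14 (T(a, s) = -9 + (-4 - 1) = -9 - 5 = -14)
y(t) = 7
y(T(11, 5)) + 4878 = 7 + 4878 = 4885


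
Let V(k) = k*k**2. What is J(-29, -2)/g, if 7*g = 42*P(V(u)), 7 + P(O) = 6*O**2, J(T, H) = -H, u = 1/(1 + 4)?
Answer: -15625/328107 ≈ -0.047622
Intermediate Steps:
u = 1/5 ≈ 0.20000
V(k) = k**3
P(O) = -7 + 6*O**2
g = -656214/15625 (g = (42*(-7 + 6*((1/5)**3)**2))/7 = (42*(-7 + 6*(1/125)**2))/7 = (42*(-7 + 6*(1/15625)))/7 = (42*(-7 + 6/15625))/7 = (42*(-109369/15625))/7 = (1/7)*(-4593498/15625) = -656214/15625 ≈ -41.998)
J(-29, -2)/g = (-1*(-2))/(-656214/15625) = 2*(-15625/656214) = -15625/328107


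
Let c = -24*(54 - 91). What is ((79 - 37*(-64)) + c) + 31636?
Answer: 34971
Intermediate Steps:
c = 888 (c = -24*(-37) = 888)
((79 - 37*(-64)) + c) + 31636 = ((79 - 37*(-64)) + 888) + 31636 = ((79 + 2368) + 888) + 31636 = (2447 + 888) + 31636 = 3335 + 31636 = 34971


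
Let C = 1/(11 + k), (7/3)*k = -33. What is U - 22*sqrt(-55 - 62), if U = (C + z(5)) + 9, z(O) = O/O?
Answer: 213/22 - 66*I*sqrt(13) ≈ 9.6818 - 237.97*I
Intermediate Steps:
k = -99/7 (k = (3/7)*(-33) = -99/7 ≈ -14.143)
z(O) = 1
C = -7/22 (C = 1/(11 - 99/7) = 1/(-22/7) = -7/22 ≈ -0.31818)
U = 213/22 (U = (-7/22 + 1) + 9 = 15/22 + 9 = 213/22 ≈ 9.6818)
U - 22*sqrt(-55 - 62) = 213/22 - 22*sqrt(-55 - 62) = 213/22 - 66*I*sqrt(13)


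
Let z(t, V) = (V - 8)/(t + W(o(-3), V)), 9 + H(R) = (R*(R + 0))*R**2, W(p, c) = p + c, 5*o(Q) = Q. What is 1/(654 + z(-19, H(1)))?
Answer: 69/45166 ≈ 0.0015277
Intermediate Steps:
o(Q) = Q/5
W(p, c) = c + p
H(R) = -9 + R**4 (H(R) = -9 + (R*(R + 0))*R**2 = -9 + (R*R)*R**2 = -9 + R**2*R**2 = -9 + R**4)
z(t, V) = (-8 + V)/(-3/5 + V + t) (z(t, V) = (V - 8)/(t + (V + (1/5)*(-3))) = (-8 + V)/(t + (V - 3/5)) = (-8 + V)/(t + (-3/5 + V)) = (-8 + V)/(-3/5 + V + t))
1/(654 + z(-19, H(1))) = 1/(654 + 5*(-8 + (-9 + 1**4))/(-3 + 5*(-9 + 1**4) + 5*(-19))) = 1/(654 + 5*(-8 + (-9 + 1))/(-3 + 5*(-9 + 1) - 95)) = 1/(654 + 5*(-8 - 8)/(-3 + 5*(-8) - 95)) = 1/(654 + 5*(-16)/(-3 - 40 - 95)) = 1/(654 + 5*(-16)/(-138)) = 1/(654 + 5*(-1/138)*(-16)) = 1/(654 + 40/69) = 1/(45166/69) = 69/45166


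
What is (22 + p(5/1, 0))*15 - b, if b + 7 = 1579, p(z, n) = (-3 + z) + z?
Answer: -1137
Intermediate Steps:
p(z, n) = -3 + 2*z
b = 1572 (b = -7 + 1579 = 1572)
(22 + p(5/1, 0))*15 - b = (22 + (-3 + 2*(5/1)))*15 - 1*1572 = (22 + (-3 + 2*(5*1)))*15 - 1572 = (22 + (-3 + 2*5))*15 - 1572 = (22 + (-3 + 10))*15 - 1572 = (22 + 7)*15 - 1572 = 29*15 - 1572 = 435 - 1572 = -1137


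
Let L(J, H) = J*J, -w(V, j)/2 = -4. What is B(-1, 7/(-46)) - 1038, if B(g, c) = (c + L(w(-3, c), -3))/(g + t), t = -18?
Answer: -910149/874 ≈ -1041.4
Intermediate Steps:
w(V, j) = 8 (w(V, j) = -2*(-4) = 8)
L(J, H) = J²
B(g, c) = (64 + c)/(-18 + g) (B(g, c) = (c + 8²)/(g - 18) = (c + 64)/(-18 + g) = (64 + c)/(-18 + g))
B(-1, 7/(-46)) - 1038 = (64 + 7/(-46))/(-18 - 1) - 1038 = (64 + 7*(-1/46))/(-19) - 1038 = -(64 - 7/46)/19 - 1038 = -1/19*2937/46 - 1038 = -2937/874 - 1038 = -910149/874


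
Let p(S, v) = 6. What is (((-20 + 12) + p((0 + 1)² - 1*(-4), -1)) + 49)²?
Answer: 2209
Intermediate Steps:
(((-20 + 12) + p((0 + 1)² - 1*(-4), -1)) + 49)² = (((-20 + 12) + 6) + 49)² = ((-8 + 6) + 49)² = (-2 + 49)² = 47² = 2209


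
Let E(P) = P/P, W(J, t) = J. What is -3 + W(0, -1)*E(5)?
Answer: -3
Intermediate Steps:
E(P) = 1
-3 + W(0, -1)*E(5) = -3 + 0*1 = -3 + 0 = -3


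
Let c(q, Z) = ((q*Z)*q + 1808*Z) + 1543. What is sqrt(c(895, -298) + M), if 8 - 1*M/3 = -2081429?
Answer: 2*I*sqrt(58249595) ≈ 15264.0*I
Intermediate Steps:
c(q, Z) = 1543 + 1808*Z + Z*q**2 (c(q, Z) = ((Z*q)*q + 1808*Z) + 1543 = (Z*q**2 + 1808*Z) + 1543 = (1808*Z + Z*q**2) + 1543 = 1543 + 1808*Z + Z*q**2)
M = 6244311 (M = 24 - 3*(-2081429) = 24 + 6244287 = 6244311)
sqrt(c(895, -298) + M) = sqrt((1543 + 1808*(-298) - 298*895**2) + 6244311) = sqrt((1543 - 538784 - 298*801025) + 6244311) = sqrt((1543 - 538784 - 238705450) + 6244311) = sqrt(-239242691 + 6244311) = sqrt(-232998380) = 2*I*sqrt(58249595)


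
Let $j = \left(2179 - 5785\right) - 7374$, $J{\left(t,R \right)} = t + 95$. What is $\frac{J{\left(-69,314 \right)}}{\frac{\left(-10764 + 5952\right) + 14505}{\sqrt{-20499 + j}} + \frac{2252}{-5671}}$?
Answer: $- \frac{3484183777256}{1007250312229475} + \frac{2701653205446 i \sqrt{31479}}{1007250312229475} \approx -0.0034591 + 0.47589 i$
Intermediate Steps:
$J{\left(t,R \right)} = 95 + t$
$j = -10980$ ($j = -3606 - 7374 = -10980$)
$\frac{J{\left(-69,314 \right)}}{\frac{\left(-10764 + 5952\right) + 14505}{\sqrt{-20499 + j}} + \frac{2252}{-5671}} = \frac{95 - 69}{\frac{\left(-10764 + 5952\right) + 14505}{\sqrt{-20499 - 10980}} + \frac{2252}{-5671}} = \frac{26}{\frac{-4812 + 14505}{\sqrt{-31479}} + 2252 \left(- \frac{1}{5671}\right)} = \frac{26}{\frac{9693}{i \sqrt{31479}} - \frac{2252}{5671}} = \frac{26}{9693 \left(- \frac{i \sqrt{31479}}{31479}\right) - \frac{2252}{5671}} = \frac{26}{- \frac{3231 i \sqrt{31479}}{10493} - \frac{2252}{5671}} = \frac{26}{- \frac{2252}{5671} - \frac{3231 i \sqrt{31479}}{10493}}$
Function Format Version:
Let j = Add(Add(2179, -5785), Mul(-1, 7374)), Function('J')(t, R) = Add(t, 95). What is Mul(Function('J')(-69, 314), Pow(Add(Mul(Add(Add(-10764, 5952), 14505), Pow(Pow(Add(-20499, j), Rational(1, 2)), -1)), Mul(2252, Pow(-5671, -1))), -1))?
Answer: Add(Rational(-3484183777256, 1007250312229475), Mul(Rational(2701653205446, 1007250312229475), I, Pow(31479, Rational(1, 2)))) ≈ Add(-0.0034591, Mul(0.47589, I))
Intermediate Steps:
Function('J')(t, R) = Add(95, t)
j = -10980 (j = Add(-3606, -7374) = -10980)
Mul(Function('J')(-69, 314), Pow(Add(Mul(Add(Add(-10764, 5952), 14505), Pow(Pow(Add(-20499, j), Rational(1, 2)), -1)), Mul(2252, Pow(-5671, -1))), -1)) = Mul(Add(95, -69), Pow(Add(Mul(Add(Add(-10764, 5952), 14505), Pow(Pow(Add(-20499, -10980), Rational(1, 2)), -1)), Mul(2252, Pow(-5671, -1))), -1)) = Mul(26, Pow(Add(Mul(Add(-4812, 14505), Pow(Pow(-31479, Rational(1, 2)), -1)), Mul(2252, Rational(-1, 5671))), -1)) = Mul(26, Pow(Add(Mul(9693, Pow(Mul(I, Pow(31479, Rational(1, 2))), -1)), Rational(-2252, 5671)), -1)) = Mul(26, Pow(Add(Mul(9693, Mul(Rational(-1, 31479), I, Pow(31479, Rational(1, 2)))), Rational(-2252, 5671)), -1)) = Mul(26, Pow(Add(Mul(Rational(-3231, 10493), I, Pow(31479, Rational(1, 2))), Rational(-2252, 5671)), -1)) = Mul(26, Pow(Add(Rational(-2252, 5671), Mul(Rational(-3231, 10493), I, Pow(31479, Rational(1, 2)))), -1))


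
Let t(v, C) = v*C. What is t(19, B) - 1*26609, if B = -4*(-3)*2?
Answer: -26153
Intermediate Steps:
B = 24 (B = 12*2 = 24)
t(v, C) = C*v
t(19, B) - 1*26609 = 24*19 - 1*26609 = 456 - 26609 = -26153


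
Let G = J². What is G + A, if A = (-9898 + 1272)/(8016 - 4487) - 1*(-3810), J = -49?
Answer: 21909993/3529 ≈ 6208.6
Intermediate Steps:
G = 2401 (G = (-49)² = 2401)
A = 13436864/3529 (A = -8626/3529 + 3810 = 13436864/3529 ≈ 3807.6)
G + A = 2401 + 13436864/3529 = 21909993/3529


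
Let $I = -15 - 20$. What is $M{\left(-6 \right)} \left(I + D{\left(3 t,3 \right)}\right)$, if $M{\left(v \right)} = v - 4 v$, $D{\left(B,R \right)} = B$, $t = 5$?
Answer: $-360$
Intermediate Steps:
$M{\left(v \right)} = - 3 v$
$I = -35$
$M{\left(-6 \right)} \left(I + D{\left(3 t,3 \right)}\right) = \left(-3\right) \left(-6\right) \left(-35 + 3 \cdot 5\right) = 18 \left(-35 + 15\right) = 18 \left(-20\right) = -360$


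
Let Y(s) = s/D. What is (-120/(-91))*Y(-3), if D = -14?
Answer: 180/637 ≈ 0.28257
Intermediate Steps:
Y(s) = -s/14 (Y(s) = s/(-14) = s*(-1/14) = -s/14)
(-120/(-91))*Y(-3) = (-120/(-91))*(-1/14*(-3)) = -120*(-1/91)*(3/14) = (120/91)*(3/14) = 180/637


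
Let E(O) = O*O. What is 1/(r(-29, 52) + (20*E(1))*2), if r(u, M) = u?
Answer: 1/11 ≈ 0.090909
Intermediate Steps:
E(O) = O²
1/(r(-29, 52) + (20*E(1))*2) = 1/(-29 + (20*1²)*2) = 1/(-29 + (20*1)*2) = 1/(-29 + 20*2) = 1/(-29 + 40) = 1/11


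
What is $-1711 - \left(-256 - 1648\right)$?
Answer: $193$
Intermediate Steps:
$-1711 - \left(-256 - 1648\right) = -1711 - -1904 = -1711 + 1904 = 193$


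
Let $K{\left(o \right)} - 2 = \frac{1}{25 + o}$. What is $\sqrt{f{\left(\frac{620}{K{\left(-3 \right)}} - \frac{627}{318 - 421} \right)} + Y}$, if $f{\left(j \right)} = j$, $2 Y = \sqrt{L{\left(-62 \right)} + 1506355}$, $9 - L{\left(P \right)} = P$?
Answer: $\frac{\sqrt{118090324 + 190962 \sqrt{1506426}}}{618} \approx 30.379$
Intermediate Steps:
$L{\left(P \right)} = 9 - P$
$K{\left(o \right)} = 2 + \frac{1}{25 + o}$
$Y = \frac{\sqrt{1506426}}{2}$ ($Y = \frac{\sqrt{\left(9 - -62\right) + 1506355}}{2} = \frac{\sqrt{\left(9 + 62\right) + 1506355}}{2} = \frac{\sqrt{71 + 1506355}}{2} = \frac{\sqrt{1506426}}{2} \approx 613.68$)
$\sqrt{f{\left(\frac{620}{K{\left(-3 \right)}} - \frac{627}{318 - 421} \right)} + Y} = \sqrt{\left(\frac{620}{\frac{1}{25 - 3} \left(51 + 2 \left(-3\right)\right)} - \frac{627}{318 - 421}\right) + \frac{\sqrt{1506426}}{2}} = \sqrt{\left(\frac{620}{\frac{1}{22} \left(51 - 6\right)} - \frac{627}{-103}\right) + \frac{\sqrt{1506426}}{2}} = \sqrt{\left(\frac{620}{\frac{1}{22} \cdot 45} - - \frac{627}{103}\right) + \frac{\sqrt{1506426}}{2}} = \sqrt{\left(\frac{620}{\frac{45}{22}} + \frac{627}{103}\right) + \frac{\sqrt{1506426}}{2}} = \sqrt{\left(620 \cdot \frac{22}{45} + \frac{627}{103}\right) + \frac{\sqrt{1506426}}{2}} = \sqrt{\left(\frac{2728}{9} + \frac{627}{103}\right) + \frac{\sqrt{1506426}}{2}} = \sqrt{\frac{286627}{927} + \frac{\sqrt{1506426}}{2}}$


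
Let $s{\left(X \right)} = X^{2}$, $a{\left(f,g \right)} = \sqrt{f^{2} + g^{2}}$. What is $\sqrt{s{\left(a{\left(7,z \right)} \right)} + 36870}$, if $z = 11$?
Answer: $4 \sqrt{2315} \approx 192.46$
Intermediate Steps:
$\sqrt{s{\left(a{\left(7,z \right)} \right)} + 36870} = \sqrt{\left(\sqrt{7^{2} + 11^{2}}\right)^{2} + 36870} = \sqrt{\left(\sqrt{49 + 121}\right)^{2} + 36870} = \sqrt{\left(\sqrt{170}\right)^{2} + 36870} = \sqrt{170 + 36870} = \sqrt{37040} = 4 \sqrt{2315}$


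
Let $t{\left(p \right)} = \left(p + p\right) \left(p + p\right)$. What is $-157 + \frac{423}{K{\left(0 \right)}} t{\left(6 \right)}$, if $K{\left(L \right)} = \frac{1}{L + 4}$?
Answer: $243491$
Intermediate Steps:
$t{\left(p \right)} = 4 p^{2}$ ($t{\left(p \right)} = 2 p 2 p = 4 p^{2}$)
$K{\left(L \right)} = \frac{1}{4 + L}$
$-157 + \frac{423}{K{\left(0 \right)}} t{\left(6 \right)} = -157 + \frac{423}{\frac{1}{4 + 0}} \cdot 4 \cdot 6^{2} = -157 + \frac{423}{\frac{1}{4}} \cdot 4 \cdot 36 = -157 + 423 \frac{1}{\frac{1}{4}} \cdot 144 = -157 + 423 \cdot 4 \cdot 144 = -157 + 1692 \cdot 144 = -157 + 243648 = 243491$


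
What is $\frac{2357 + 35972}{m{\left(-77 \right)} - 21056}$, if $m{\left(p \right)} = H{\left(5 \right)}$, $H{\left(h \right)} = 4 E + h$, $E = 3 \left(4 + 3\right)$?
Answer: $- \frac{38329}{20967} \approx -1.8281$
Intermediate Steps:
$E = 21$ ($E = 3 \cdot 7 = 21$)
$H{\left(h \right)} = 84 + h$ ($H{\left(h \right)} = 4 \cdot 21 + h = 84 + h$)
$m{\left(p \right)} = 89$ ($m{\left(p \right)} = 84 + 5 = 89$)
$\frac{2357 + 35972}{m{\left(-77 \right)} - 21056} = \frac{2357 + 35972}{89 - 21056} = \frac{38329}{-20967} = 38329 \left(- \frac{1}{20967}\right) = - \frac{38329}{20967}$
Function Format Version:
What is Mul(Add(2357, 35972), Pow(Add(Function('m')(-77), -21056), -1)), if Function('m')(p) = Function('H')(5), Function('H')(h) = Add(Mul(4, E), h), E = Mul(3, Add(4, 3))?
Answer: Rational(-38329, 20967) ≈ -1.8281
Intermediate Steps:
E = 21 (E = Mul(3, 7) = 21)
Function('H')(h) = Add(84, h) (Function('H')(h) = Add(Mul(4, 21), h) = Add(84, h))
Function('m')(p) = 89 (Function('m')(p) = Add(84, 5) = 89)
Mul(Add(2357, 35972), Pow(Add(Function('m')(-77), -21056), -1)) = Mul(Add(2357, 35972), Pow(Add(89, -21056), -1)) = Mul(38329, Pow(-20967, -1)) = Mul(38329, Rational(-1, 20967)) = Rational(-38329, 20967)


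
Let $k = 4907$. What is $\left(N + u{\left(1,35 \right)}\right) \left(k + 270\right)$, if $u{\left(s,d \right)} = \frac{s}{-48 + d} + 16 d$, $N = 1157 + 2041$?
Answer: $\frac{252911981}{13} \approx 1.9455 \cdot 10^{7}$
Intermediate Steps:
$N = 3198$
$u{\left(s,d \right)} = 16 d + \frac{s}{-48 + d}$ ($u{\left(s,d \right)} = \frac{s}{-48 + d} + 16 d = 16 d + \frac{s}{-48 + d}$)
$\left(N + u{\left(1,35 \right)}\right) \left(k + 270\right) = \left(3198 + \frac{1 - 26880 + 16 \cdot 35^{2}}{-48 + 35}\right) \left(4907 + 270\right) = \left(3198 + \frac{1 - 26880 + 16 \cdot 1225}{-13}\right) 5177 = \left(3198 - \frac{1 - 26880 + 19600}{13}\right) 5177 = \left(3198 - - \frac{7279}{13}\right) 5177 = \left(3198 + \frac{7279}{13}\right) 5177 = \frac{48853}{13} \cdot 5177 = \frac{252911981}{13}$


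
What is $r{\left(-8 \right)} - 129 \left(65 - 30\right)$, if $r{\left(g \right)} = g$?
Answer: $-4523$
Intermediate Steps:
$r{\left(-8 \right)} - 129 \left(65 - 30\right) = -8 - 129 \left(65 - 30\right) = -8 - 4515 = -4523$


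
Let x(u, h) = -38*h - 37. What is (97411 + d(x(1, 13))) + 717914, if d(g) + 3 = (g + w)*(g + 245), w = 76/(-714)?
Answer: 345296984/357 ≈ 9.6722e+5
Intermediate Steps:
x(u, h) = -37 - 38*h
w = -38/357 (w = 76*(-1/714) = -38/357 ≈ -0.10644)
d(g) = -3 + (245 + g)*(-38/357 + g) (d(g) = -3 + (g - 38/357)*(g + 245) = -3 + (-38/357 + g)*(245 + g) = -3 + (245 + g)*(-38/357 + g))
(97411 + d(x(1, 13))) + 717914 = (97411 + (-1483/51 + (-37 - 38*13)² + 87427*(-37 - 38*13)/357)) + 717914 = (97411 + (-1483/51 + (-37 - 494)² + 87427*(-37 - 494)/357)) + 717914 = (97411 + (-1483/51 + (-531)² + (87427/357)*(-531))) + 717914 = (97411 + (-1483/51 + 281961 - 15474579/119)) + 717914 = (97411 + 54225959/357) + 717914 = 89001686/357 + 717914 = 345296984/357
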